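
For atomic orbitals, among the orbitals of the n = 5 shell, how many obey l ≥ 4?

9

Go through l = 0, …, 4 (the values permitted for n = 5).
Orbitals with l ≥ 4, by l: l=4 → 9.
Total orbitals: 9.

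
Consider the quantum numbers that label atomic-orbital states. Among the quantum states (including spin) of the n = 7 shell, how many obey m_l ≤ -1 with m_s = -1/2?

21

For n = 7, l ranges over 0 … 6.
Per l-value: l=1 → 1; l=2 → 2; l=3 → 3; l=4 → 4; l=5 → 5; l=6 → 6.
Orbitals: 1 + 2 + 3 + 4 + 5 + 6 = 21. With m_s fixed to a single value there is one state per orbital, giving 21 states.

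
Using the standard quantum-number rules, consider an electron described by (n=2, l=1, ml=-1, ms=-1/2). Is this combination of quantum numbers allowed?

Yes

n = 2 is a positive integer. l = 1 satisfies 0 ≤ l ≤ n−1 = 1. ml = -1 lies in the range −l … +l (here −1 … 1). ms = -1/2 is one of ±1/2.
All four constraints are satisfied.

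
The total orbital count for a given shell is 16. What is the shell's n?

n² = 16 ⇒ n = 4.

n = 4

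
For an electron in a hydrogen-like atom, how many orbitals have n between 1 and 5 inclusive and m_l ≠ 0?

Per-shell orbital counts meeting the constraint:
n=2 → 2; n=3 → 6; n=4 → 12; n=5 → 20.
Total orbitals: 2 + 6 + 12 + 20 = 40.

40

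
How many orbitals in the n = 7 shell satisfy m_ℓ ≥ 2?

The n = 7 shell has ℓ = 0 through 6; check each.
Per ℓ-value: ℓ=2 → 1; ℓ=3 → 2; ℓ=4 → 3; ℓ=5 → 4; ℓ=6 → 5.
Total orbitals: 1 + 2 + 3 + 4 + 5 = 15.

15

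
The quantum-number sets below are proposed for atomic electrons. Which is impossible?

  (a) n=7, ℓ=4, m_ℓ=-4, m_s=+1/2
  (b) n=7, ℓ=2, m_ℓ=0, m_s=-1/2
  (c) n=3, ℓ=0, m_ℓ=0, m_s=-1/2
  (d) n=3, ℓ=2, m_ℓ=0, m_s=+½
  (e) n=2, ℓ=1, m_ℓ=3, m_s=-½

(e) has |m_ℓ| = 3 > ℓ = 1, violating −ℓ ≤ m_ℓ ≤ ℓ.
The remaining sets (a), (b), (c), (d) satisfy all four rules.

(e)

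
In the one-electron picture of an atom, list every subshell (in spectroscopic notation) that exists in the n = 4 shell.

For n = 4, l runs from 0 to 3. In spectroscopic notation l = 0,1,2,… ↔ s,p,d,f,g,h,i, so the subshells are 4s, 4p, 4d, 4f.

4s, 4p, 4d, 4f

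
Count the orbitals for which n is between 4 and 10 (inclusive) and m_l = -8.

3

Count contributing orbitals for each principal shell:
n=9 → 1; n=10 → 2.
Total orbitals: 1 + 2 = 3.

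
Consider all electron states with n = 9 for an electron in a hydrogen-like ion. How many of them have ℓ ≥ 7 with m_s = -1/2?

32

Go through ℓ = 0, …, 8 (the values permitted for n = 9).
Orbitals with ℓ ≥ 7, by ℓ: ℓ=7 → 15; ℓ=8 → 17.
Orbitals: 15 + 17 = 32. With m_s fixed to a single value there is one state per orbital, giving 32 states.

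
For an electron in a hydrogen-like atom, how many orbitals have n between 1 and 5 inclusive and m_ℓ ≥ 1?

Treat each shell separately and count matching orbitals:
n=2 → 1; n=3 → 3; n=4 → 6; n=5 → 10.
Total orbitals: 1 + 3 + 6 + 10 = 20.

20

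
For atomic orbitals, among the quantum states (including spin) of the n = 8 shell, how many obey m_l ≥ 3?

For n = 8, l ranges over 0 … 7.
Per l-value: l=3 → 1; l=4 → 2; l=5 → 3; l=6 → 4; l=7 → 5.
Orbitals: 1 + 2 + 3 + 4 + 5 = 15. Each orbital carries two spin states, so 15 × 2 = 30 states.

30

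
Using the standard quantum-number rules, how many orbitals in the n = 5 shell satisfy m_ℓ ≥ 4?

1

With n = 5 the allowed ℓ are 0, 1, …, 4.
Orbitals with m_ℓ ≥ 4, by ℓ: ℓ=4 → 1.
Total orbitals: 1.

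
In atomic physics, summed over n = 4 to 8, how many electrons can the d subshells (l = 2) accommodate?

A d subshell (l = 2) exists for every n ≥ 3, so shells n = 4, 5, 6, 7, 8 each contribute one — 5 subshells.
Since each d subshell holds 2(2·2+1) = 10 electrons, the total is 5 × 10 = 50.

50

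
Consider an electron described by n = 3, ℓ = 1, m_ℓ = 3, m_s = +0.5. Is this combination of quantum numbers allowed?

The magnetic quantum number must satisfy −ℓ ≤ m_ℓ ≤ ℓ. With ℓ = 1, m_ℓ can only be -1, 0, 1, so m_ℓ = 3 is forbidden.

Not allowed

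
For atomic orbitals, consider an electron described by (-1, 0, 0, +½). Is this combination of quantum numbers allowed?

The principal quantum number must be a positive integer (n ≥ 1), but here n = -1.

Invalid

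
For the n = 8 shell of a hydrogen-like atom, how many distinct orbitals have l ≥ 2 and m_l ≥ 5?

Go through l = 0, …, 7 (the values permitted for n = 8).
The (l, m_l) pairs meeting l ≥ 2 and m_l ≥ 5 give: l=5 → 1; l=6 → 2; l=7 → 3.
Total orbitals: 1 + 2 + 3 = 6.

6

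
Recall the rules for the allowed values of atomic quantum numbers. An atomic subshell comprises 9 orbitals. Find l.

l = 4

2l+1 = 9 gives l = 4.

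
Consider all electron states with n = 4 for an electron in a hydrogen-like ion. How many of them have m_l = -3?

With n = 4 the allowed l are 0, 1, …, 3.
The (l, m_l) pairs meeting m_l = -3 give: l=3 → 1.
Orbitals: 1. Each orbital carries two spin states, so 1 × 2 = 2 states.

2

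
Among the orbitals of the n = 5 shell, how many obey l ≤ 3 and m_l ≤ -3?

For n = 5, l ranges over 0 … 4.
The (l, m_l) pairs meeting l ≤ 3 and m_l ≤ -3 give: l=3 → 1.
Total orbitals: 1.

1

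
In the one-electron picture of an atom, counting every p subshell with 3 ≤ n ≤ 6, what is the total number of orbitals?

A p subshell (l = 1) exists for every n ≥ 2, so shells n = 3, 4, 5, 6 each contribute one — 4 subshells.
Since each p subshell has 2·1+1 = 3 orbitals, the total is 4 × 3 = 12.

12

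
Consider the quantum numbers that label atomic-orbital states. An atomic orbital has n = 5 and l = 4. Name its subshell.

l = 4 corresponds to the letter 'g', so the subshell is 5g.

5g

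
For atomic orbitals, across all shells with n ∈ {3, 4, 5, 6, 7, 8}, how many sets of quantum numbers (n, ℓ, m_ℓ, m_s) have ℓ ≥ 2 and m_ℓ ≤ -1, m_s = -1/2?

Treat each shell separately and count matching orbitals:
n=3 → 2; n=4 → 5; n=5 → 9; n=6 → 14; n=7 → 20; n=8 → 27.
Orbitals: 2 + 5 + 9 + 14 + 20 + 27 = 77. With m_s fixed to -1/2 there is one state per orbital, so 77 states.

77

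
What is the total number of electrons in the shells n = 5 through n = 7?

Shell n has n² orbitals: 5²=25 + 6²=36 + 7²=49 = 110 orbitals.
Two spin states per orbital: 2 × 110 = 220 electrons.

220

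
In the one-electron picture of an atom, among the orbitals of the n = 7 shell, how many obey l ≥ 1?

The n = 7 shell has l = 0 through 6; check each.
Orbitals with l ≥ 1, by l: l=1 → 3; l=2 → 5; l=3 → 7; l=4 → 9; l=5 → 11; l=6 → 13.
Total orbitals: 3 + 5 + 7 + 9 + 11 + 13 = 48.

48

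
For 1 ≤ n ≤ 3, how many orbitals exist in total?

Total orbitals = 1² + 2² + 3² = 14.

14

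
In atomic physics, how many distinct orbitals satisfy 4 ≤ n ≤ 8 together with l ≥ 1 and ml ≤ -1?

Per-shell orbital counts meeting the constraint:
n=4 → 6; n=5 → 10; n=6 → 15; n=7 → 21; n=8 → 28.
Total orbitals: 6 + 10 + 15 + 21 + 28 = 80.

80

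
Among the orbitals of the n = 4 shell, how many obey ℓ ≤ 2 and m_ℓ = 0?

Per ℓ-value: ℓ=0 → 1; ℓ=1 → 1; ℓ=2 → 1.
Total orbitals: 1 + 1 + 1 = 3.

3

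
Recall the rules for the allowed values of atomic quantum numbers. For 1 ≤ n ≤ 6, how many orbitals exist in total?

Total orbitals = 1² + 2² + 3² + 4² + 5² + 6² = 91.

91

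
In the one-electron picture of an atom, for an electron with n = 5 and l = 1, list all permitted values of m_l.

m_l takes every integer from −l to +l. With l = 1 that gives the 3 values -1, 0, 1.

-1, 0, 1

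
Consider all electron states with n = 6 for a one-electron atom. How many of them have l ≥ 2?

64

The n = 6 shell has l = 0 through 5; check each.
Orbitals with l ≥ 2, by l: l=2 → 5; l=3 → 7; l=4 → 9; l=5 → 11.
Orbitals: 5 + 7 + 9 + 11 = 32. Each orbital carries two spin states, so 32 × 2 = 64 states.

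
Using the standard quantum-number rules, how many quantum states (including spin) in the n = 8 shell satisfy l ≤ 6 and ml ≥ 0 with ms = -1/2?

The n = 8 shell has l = 0 through 7; check each.
Orbitals with l ≤ 6 and ml ≥ 0, by l: l=0 → 1; l=1 → 2; l=2 → 3; l=3 → 4; l=4 → 5; l=5 → 6; l=6 → 7.
Orbitals: 1 + 2 + 3 + 4 + 5 + 6 + 7 = 28. With ms fixed to a single value there is one state per orbital, giving 28 states.

28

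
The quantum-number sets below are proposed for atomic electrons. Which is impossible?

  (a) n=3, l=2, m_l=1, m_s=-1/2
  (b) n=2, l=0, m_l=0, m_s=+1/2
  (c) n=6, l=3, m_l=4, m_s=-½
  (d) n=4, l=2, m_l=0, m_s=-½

(c) has |m_l| = 4 > l = 3, violating −l ≤ m_l ≤ l.
The remaining sets (a), (b), (d) satisfy all four rules.

(c)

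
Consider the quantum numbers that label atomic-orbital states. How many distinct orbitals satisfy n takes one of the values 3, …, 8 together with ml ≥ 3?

Per-shell orbital counts meeting the constraint:
n=4 → 1; n=5 → 3; n=6 → 6; n=7 → 10; n=8 → 15.
Total orbitals: 1 + 3 + 6 + 10 + 15 = 35.

35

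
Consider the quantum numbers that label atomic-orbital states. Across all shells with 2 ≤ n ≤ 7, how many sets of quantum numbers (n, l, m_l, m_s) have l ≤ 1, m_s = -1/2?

Treat each shell separately and count matching orbitals:
n=2 → 4; n=3 → 4; n=4 → 4; n=5 → 4; n=6 → 4; n=7 → 4.
Orbitals: 4 + 4 + 4 + 4 + 4 + 4 = 24. With m_s fixed to -1/2 there is one state per orbital, so 24 states.

24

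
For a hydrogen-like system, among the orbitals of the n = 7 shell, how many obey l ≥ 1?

For n = 7, l ranges over 0 … 6.
Contributions: l=1 → 3; l=2 → 5; l=3 → 7; l=4 → 9; l=5 → 11; l=6 → 13.
Total orbitals: 3 + 5 + 7 + 9 + 11 + 13 = 48.

48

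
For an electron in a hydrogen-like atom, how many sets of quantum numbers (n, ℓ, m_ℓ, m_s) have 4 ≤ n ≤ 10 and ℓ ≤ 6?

546

Count contributing orbitals for each principal shell:
n=4 → 16; n=5 → 25; n=6 → 36; n=7 → 49; n=8 → 49; n=9 → 49; n=10 → 49.
Orbitals: 16 + 25 + 36 + 49 + 49 + 49 + 49 = 273. Including both spin states (m_s = ±1/2) gives 2 × 273 = 546 states.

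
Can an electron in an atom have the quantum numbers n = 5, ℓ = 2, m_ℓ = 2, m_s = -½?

Yes

n = 5 is a positive integer. ℓ = 2 satisfies 0 ≤ ℓ ≤ n−1 = 4. m_ℓ = 2 lies in the range −ℓ … +ℓ (here −2 … 2). m_s = -1/2 is one of ±1/2.
All four constraints are satisfied.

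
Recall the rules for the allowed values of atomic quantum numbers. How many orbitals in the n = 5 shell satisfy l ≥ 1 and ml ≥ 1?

For n = 5, l ranges over 0 … 4.
The (l, ml) pairs meeting l ≥ 1 and ml ≥ 1 give: l=1 → 1; l=2 → 2; l=3 → 3; l=4 → 4.
Total orbitals: 1 + 2 + 3 + 4 = 10.

10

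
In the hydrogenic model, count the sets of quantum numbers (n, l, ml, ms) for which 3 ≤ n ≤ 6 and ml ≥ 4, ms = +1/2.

For each n in the range, tally the orbitals obeying ml ≥ 4:
n=5 → 1; n=6 → 3.
Orbitals: 1 + 3 = 4. With ms fixed to +1/2 there is one state per orbital, so 4 states.

4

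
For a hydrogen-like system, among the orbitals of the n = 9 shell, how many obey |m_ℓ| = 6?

6

For n = 9, ℓ ranges over 0 … 8.
Orbitals with |m_ℓ| = 6, by ℓ: ℓ=6 → 2; ℓ=7 → 2; ℓ=8 → 2.
Total orbitals: 2 + 2 + 2 = 6.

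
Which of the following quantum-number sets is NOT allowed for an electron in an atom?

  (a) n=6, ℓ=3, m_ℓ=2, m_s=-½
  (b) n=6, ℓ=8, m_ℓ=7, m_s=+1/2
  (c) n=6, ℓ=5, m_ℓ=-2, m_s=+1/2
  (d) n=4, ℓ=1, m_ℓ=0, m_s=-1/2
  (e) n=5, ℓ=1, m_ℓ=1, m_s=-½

(b) has ℓ = 8 ≥ n = 6, violating 0 ≤ ℓ ≤ n−1.
The remaining sets (a), (c), (d), (e) satisfy all four rules.

(b)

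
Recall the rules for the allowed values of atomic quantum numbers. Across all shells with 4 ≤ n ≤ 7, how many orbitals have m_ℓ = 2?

14

Go shell by shell, enumerating (ℓ, m_ℓ) with m_ℓ = 2:
n=4 → 2; n=5 → 3; n=6 → 4; n=7 → 5.
Total orbitals: 2 + 3 + 4 + 5 = 14.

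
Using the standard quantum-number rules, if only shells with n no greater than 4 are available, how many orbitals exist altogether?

Total orbitals = 1² + 2² + 3² + 4² = 30.

30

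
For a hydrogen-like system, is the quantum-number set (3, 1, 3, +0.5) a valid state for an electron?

The magnetic quantum number must satisfy −l ≤ ml ≤ l. With l = 1, ml can only be -1, 0, 1, so ml = 3 is forbidden.

Invalid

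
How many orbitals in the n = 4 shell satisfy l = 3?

With n = 4 the allowed l are 0, 1, …, 3.
Contributions: l=3 → 7.
Total orbitals: 7.

7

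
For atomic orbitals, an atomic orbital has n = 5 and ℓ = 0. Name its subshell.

ℓ = 0 corresponds to the letter 's', so the subshell is 5s.

5s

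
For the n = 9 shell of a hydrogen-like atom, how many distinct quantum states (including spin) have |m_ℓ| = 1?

With n = 9 the allowed ℓ are 0, 1, …, 8.
Orbitals with |m_ℓ| = 1, by ℓ: ℓ=1 → 2; ℓ=2 → 2; ℓ=3 → 2; ℓ=4 → 2; ℓ=5 → 2; ℓ=6 → 2; ℓ=7 → 2; ℓ=8 → 2.
Orbitals: 2 + 2 + 2 + 2 + 2 + 2 + 2 + 2 = 16. Each orbital carries two spin states, so 16 × 2 = 32 states.

32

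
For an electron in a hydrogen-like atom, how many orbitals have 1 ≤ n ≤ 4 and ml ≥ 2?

Go shell by shell, enumerating (l, ml) with ml ≥ 2:
n=3 → 1; n=4 → 3.
Total orbitals: 1 + 3 = 4.

4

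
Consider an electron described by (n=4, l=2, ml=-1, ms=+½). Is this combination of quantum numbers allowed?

n = 4 is a positive integer. l = 2 satisfies 0 ≤ l ≤ n−1 = 3. ml = -1 lies in the range −l … +l (here −2 … 2). ms = +1/2 is one of ±1/2.
All four constraints are satisfied.

Yes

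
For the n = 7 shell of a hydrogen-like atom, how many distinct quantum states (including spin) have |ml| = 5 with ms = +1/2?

4

For n = 7, l ranges over 0 … 6.
The (l, ml) pairs meeting |ml| = 5 give: l=5 → 2; l=6 → 2.
Orbitals: 2 + 2 = 4. With ms fixed to a single value there is one state per orbital, giving 4 states.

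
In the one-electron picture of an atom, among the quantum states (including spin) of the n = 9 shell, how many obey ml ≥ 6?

Contributions: l=6 → 1; l=7 → 2; l=8 → 3.
Orbitals: 1 + 2 + 3 = 6. Each orbital carries two spin states, so 6 × 2 = 12 states.

12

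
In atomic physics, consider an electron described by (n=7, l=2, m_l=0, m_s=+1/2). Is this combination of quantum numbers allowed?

n = 7 is a positive integer. l = 2 satisfies 0 ≤ l ≤ n−1 = 6. m_l = 0 lies in the range −l … +l (here −2 … 2). m_s = +1/2 is one of ±1/2.
All four constraints are satisfied.

Valid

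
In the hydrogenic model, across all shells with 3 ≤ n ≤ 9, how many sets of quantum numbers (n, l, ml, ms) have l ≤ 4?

300

Go shell by shell, enumerating (l, ml) with l ≤ 4:
n=3 → 9; n=4 → 16; n=5 → 25; n=6 → 25; n=7 → 25; n=8 → 25; n=9 → 25.
Orbitals: 9 + 16 + 25 + 25 + 25 + 25 + 25 = 150. Including both spin states (ms = ±1/2) gives 2 × 150 = 300 states.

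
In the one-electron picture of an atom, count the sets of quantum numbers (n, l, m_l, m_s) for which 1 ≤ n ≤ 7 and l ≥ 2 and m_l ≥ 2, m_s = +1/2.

35

Count contributing orbitals for each principal shell:
n=3 → 1; n=4 → 3; n=5 → 6; n=6 → 10; n=7 → 15.
Orbitals: 1 + 3 + 6 + 10 + 15 = 35. With m_s fixed to +1/2 there is one state per orbital, so 35 states.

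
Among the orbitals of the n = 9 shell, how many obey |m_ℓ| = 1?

Go through ℓ = 0, …, 8 (the values permitted for n = 9).
Contributions: ℓ=1 → 2; ℓ=2 → 2; ℓ=3 → 2; ℓ=4 → 2; ℓ=5 → 2; ℓ=6 → 2; ℓ=7 → 2; ℓ=8 → 2.
Total orbitals: 2 + 2 + 2 + 2 + 2 + 2 + 2 + 2 = 16.

16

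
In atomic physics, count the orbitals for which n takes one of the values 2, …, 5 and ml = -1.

Work shell by shell — for each n, count the (l, ml) pairs that satisfy ml = -1:
n=2 → 1; n=3 → 2; n=4 → 3; n=5 → 4.
Total orbitals: 1 + 2 + 3 + 4 = 10.

10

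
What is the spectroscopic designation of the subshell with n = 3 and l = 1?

3p

l = 1 corresponds to the letter 'p', so the subshell is 3p.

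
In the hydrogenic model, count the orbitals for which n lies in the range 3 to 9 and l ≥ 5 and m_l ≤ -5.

20

Per-shell orbital counts meeting the constraint:
n=6 → 1; n=7 → 3; n=8 → 6; n=9 → 10.
Total orbitals: 1 + 3 + 6 + 10 = 20.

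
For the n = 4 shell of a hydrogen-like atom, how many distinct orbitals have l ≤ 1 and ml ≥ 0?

Go through l = 0, …, 3 (the values permitted for n = 4).
Orbitals with l ≤ 1 and ml ≥ 0, by l: l=0 → 1; l=1 → 2.
Total orbitals: 1 + 2 = 3.

3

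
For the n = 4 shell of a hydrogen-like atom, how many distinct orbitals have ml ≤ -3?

1

The n = 4 shell has l = 0 through 3; check each.
The (l, ml) pairs meeting ml ≤ -3 give: l=3 → 1.
Total orbitals: 1.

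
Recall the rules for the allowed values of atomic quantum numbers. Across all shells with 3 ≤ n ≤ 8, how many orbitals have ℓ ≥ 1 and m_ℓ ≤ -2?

Treat each shell separately and count matching orbitals:
n=3 → 1; n=4 → 3; n=5 → 6; n=6 → 10; n=7 → 15; n=8 → 21.
Total orbitals: 1 + 3 + 6 + 10 + 15 + 21 = 56.

56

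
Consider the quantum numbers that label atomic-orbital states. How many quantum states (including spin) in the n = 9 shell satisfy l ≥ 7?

Go through l = 0, …, 8 (the values permitted for n = 9).
Orbitals with l ≥ 7, by l: l=7 → 15; l=8 → 17.
Orbitals: 15 + 17 = 32. Each orbital carries two spin states, so 32 × 2 = 64 states.

64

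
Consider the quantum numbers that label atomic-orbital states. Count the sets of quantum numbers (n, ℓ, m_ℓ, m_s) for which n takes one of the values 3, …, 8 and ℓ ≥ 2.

Go shell by shell, enumerating (ℓ, m_ℓ) with ℓ ≥ 2:
n=3 → 5; n=4 → 12; n=5 → 21; n=6 → 32; n=7 → 45; n=8 → 60.
Orbitals: 5 + 12 + 21 + 32 + 45 + 60 = 175. Including both spin states (m_s = ±1/2) gives 2 × 175 = 350 states.

350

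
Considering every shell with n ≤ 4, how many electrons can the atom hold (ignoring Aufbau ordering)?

Total orbitals = 1² + 2² + 3² + 4² = 30. Doubling for spin gives 60 electrons.

60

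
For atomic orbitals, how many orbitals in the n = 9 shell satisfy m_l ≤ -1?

36

Go through l = 0, …, 8 (the values permitted for n = 9).
The (l, m_l) pairs meeting m_l ≤ -1 give: l=1 → 1; l=2 → 2; l=3 → 3; l=4 → 4; l=5 → 5; l=6 → 6; l=7 → 7; l=8 → 8.
Total orbitals: 1 + 2 + 3 + 4 + 5 + 6 + 7 + 8 = 36.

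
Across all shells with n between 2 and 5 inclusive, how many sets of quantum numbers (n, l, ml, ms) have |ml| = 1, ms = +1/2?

Treat each shell separately and count matching orbitals:
n=2 → 2; n=3 → 4; n=4 → 6; n=5 → 8.
Orbitals: 2 + 4 + 6 + 8 = 20. With ms fixed to +1/2 there is one state per orbital, so 20 states.

20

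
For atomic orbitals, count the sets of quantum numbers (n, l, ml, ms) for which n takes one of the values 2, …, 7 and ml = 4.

For each n in the range, tally the orbitals obeying ml = 4:
n=5 → 1; n=6 → 2; n=7 → 3.
Orbitals: 1 + 2 + 3 = 6. Including both spin states (ms = ±1/2) gives 2 × 6 = 12 states.

12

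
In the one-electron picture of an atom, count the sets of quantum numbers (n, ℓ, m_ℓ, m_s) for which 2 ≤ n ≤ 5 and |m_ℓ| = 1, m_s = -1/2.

20

Work shell by shell — for each n, count the (ℓ, m_ℓ) pairs that satisfy |m_ℓ| = 1:
n=2 → 2; n=3 → 4; n=4 → 6; n=5 → 8.
Orbitals: 2 + 4 + 6 + 8 = 20. With m_s fixed to -1/2 there is one state per orbital, so 20 states.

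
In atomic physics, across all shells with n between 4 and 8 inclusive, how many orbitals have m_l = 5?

Treat each shell separately and count matching orbitals:
n=6 → 1; n=7 → 2; n=8 → 3.
Total orbitals: 1 + 2 + 3 = 6.

6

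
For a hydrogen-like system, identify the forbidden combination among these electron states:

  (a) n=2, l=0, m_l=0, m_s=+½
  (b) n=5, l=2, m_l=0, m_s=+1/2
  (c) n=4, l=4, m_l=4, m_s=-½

(c) has l = 4 ≥ n = 4, violating 0 ≤ l ≤ n−1.
The remaining sets (a), (b) satisfy all four rules.

(c)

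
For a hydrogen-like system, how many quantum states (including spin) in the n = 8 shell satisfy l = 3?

14

Go through l = 0, …, 7 (the values permitted for n = 8).
Orbitals with l = 3, by l: l=3 → 7.
Orbitals: 7. Each orbital carries two spin states, so 7 × 2 = 14 states.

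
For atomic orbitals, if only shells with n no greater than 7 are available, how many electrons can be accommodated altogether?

Total orbitals = 1² + 2² + 3² + 4² + 5² + 6² + 7² = 140. Doubling for spin gives 280 electrons.

280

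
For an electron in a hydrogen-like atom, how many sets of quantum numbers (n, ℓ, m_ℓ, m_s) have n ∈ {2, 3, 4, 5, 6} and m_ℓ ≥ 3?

20

Per-shell orbital counts meeting the constraint:
n=4 → 1; n=5 → 3; n=6 → 6.
Orbitals: 1 + 3 + 6 = 10. Including both spin states (m_s = ±1/2) gives 2 × 10 = 20 states.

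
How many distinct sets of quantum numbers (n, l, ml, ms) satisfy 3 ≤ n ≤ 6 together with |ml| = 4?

12

Go shell by shell, enumerating (l, ml) with |ml| = 4:
n=5 → 2; n=6 → 4.
Orbitals: 2 + 4 = 6. Including both spin states (ms = ±1/2) gives 2 × 6 = 12 states.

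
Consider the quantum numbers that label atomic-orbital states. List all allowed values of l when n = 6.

l is an integer with 0 ≤ l ≤ n−1, so for n = 6: l = 0, 1, 2, 3, 4, 5.

0, 1, 2, 3, 4, 5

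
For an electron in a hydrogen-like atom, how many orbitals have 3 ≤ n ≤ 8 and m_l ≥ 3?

For each n in the range, tally the orbitals obeying m_l ≥ 3:
n=4 → 1; n=5 → 3; n=6 → 6; n=7 → 10; n=8 → 15.
Total orbitals: 1 + 3 + 6 + 10 + 15 = 35.

35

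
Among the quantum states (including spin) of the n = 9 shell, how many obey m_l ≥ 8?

The n = 9 shell has l = 0 through 8; check each.
Per l-value: l=8 → 1.
Orbitals: 1. Each orbital carries two spin states, so 1 × 2 = 2 states.

2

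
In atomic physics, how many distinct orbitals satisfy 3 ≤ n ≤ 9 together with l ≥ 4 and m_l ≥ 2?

65

Per-shell orbital counts meeting the constraint:
n=5 → 3; n=6 → 7; n=7 → 12; n=8 → 18; n=9 → 25.
Total orbitals: 3 + 7 + 12 + 18 + 25 = 65.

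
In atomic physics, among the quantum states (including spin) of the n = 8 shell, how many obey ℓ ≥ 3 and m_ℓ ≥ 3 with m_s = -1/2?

15

For n = 8, ℓ ranges over 0 … 7.
Contributions: ℓ=3 → 1; ℓ=4 → 2; ℓ=5 → 3; ℓ=6 → 4; ℓ=7 → 5.
Orbitals: 1 + 2 + 3 + 4 + 5 = 15. With m_s fixed to a single value there is one state per orbital, giving 15 states.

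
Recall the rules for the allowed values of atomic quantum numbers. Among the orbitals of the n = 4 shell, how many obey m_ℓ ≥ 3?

Go through ℓ = 0, …, 3 (the values permitted for n = 4).
The (ℓ, m_ℓ) pairs meeting m_ℓ ≥ 3 give: ℓ=3 → 1.
Total orbitals: 1.

1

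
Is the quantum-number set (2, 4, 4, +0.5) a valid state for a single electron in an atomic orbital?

Not allowed

The orbital quantum number must satisfy 0 ≤ l ≤ n−1. With n = 2 the allowed l values are 0, 1, so l = 4 is out of range.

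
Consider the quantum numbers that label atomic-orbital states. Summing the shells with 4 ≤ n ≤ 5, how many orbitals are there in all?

41

Shell n has n² orbitals: 4²=16 + 5²=25 = 41 orbitals.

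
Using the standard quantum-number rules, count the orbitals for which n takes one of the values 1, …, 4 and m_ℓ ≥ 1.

For each n in the range, tally the orbitals obeying m_ℓ ≥ 1:
n=2 → 1; n=3 → 3; n=4 → 6.
Total orbitals: 1 + 3 + 6 = 10.

10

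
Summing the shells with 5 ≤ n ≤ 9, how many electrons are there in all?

510

Shell n has n² orbitals: 5²=25 + 6²=36 + 7²=49 + 8²=64 + 9²=81 = 255 orbitals.
Two spin states per orbital: 2 × 255 = 510 electrons.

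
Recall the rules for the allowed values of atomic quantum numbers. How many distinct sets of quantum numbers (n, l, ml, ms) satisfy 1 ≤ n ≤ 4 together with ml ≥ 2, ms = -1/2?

4

Per-shell orbital counts meeting the constraint:
n=3 → 1; n=4 → 3.
Orbitals: 1 + 3 = 4. With ms fixed to -1/2 there is one state per orbital, so 4 states.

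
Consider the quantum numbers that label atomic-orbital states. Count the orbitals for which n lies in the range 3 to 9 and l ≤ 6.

233

Work shell by shell — for each n, count the (l, ml) pairs that satisfy l ≤ 6:
n=3 → 9; n=4 → 16; n=5 → 25; n=6 → 36; n=7 → 49; n=8 → 49; n=9 → 49.
Total orbitals: 9 + 16 + 25 + 36 + 49 + 49 + 49 = 233.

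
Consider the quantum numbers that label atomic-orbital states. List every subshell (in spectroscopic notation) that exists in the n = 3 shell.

3s, 3p, 3d

For n = 3, ℓ runs from 0 to 2. In spectroscopic notation ℓ = 0,1,2,… ↔ s,p,d,f,g,h,i, so the subshells are 3s, 3p, 3d.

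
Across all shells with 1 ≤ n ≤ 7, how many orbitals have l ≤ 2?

Treat each shell separately and count matching orbitals:
n=1 → 1; n=2 → 4; n=3 → 9; n=4 → 9; n=5 → 9; n=6 → 9; n=7 → 9.
Total orbitals: 1 + 4 + 9 + 9 + 9 + 9 + 9 = 50.

50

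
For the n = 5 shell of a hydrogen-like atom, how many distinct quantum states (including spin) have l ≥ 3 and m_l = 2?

4

Go through l = 0, …, 4 (the values permitted for n = 5).
Contributions: l=3 → 1; l=4 → 1.
Orbitals: 1 + 1 = 2. Each orbital carries two spin states, so 2 × 2 = 4 states.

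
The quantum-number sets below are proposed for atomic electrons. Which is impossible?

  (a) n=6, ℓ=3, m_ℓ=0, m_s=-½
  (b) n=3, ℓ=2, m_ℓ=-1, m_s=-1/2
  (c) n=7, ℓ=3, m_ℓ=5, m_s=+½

(c)

(c) has |m_ℓ| = 5 > ℓ = 3, violating −ℓ ≤ m_ℓ ≤ ℓ.
The remaining sets (a), (b) satisfy all four rules.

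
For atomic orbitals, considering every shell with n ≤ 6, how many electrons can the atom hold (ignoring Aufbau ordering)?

Total orbitals = 1² + 2² + 3² + 4² + 5² + 6² = 91. Doubling for spin gives 182 electrons.

182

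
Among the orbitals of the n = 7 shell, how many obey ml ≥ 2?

15

Per l-value: l=2 → 1; l=3 → 2; l=4 → 3; l=5 → 4; l=6 → 5.
Total orbitals: 1 + 2 + 3 + 4 + 5 = 15.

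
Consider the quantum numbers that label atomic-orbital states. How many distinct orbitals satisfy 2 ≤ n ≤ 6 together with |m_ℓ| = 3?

Per-shell orbital counts meeting the constraint:
n=4 → 2; n=5 → 4; n=6 → 6.
Total orbitals: 2 + 4 + 6 = 12.

12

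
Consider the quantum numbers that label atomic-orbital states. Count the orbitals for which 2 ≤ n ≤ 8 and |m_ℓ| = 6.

6

Treat each shell separately and count matching orbitals:
n=7 → 2; n=8 → 4.
Total orbitals: 2 + 4 = 6.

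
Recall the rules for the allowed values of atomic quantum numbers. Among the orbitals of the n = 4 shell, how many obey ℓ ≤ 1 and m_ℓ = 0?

Go through ℓ = 0, …, 3 (the values permitted for n = 4).
The (ℓ, m_ℓ) pairs meeting ℓ ≤ 1 and m_ℓ = 0 give: ℓ=0 → 1; ℓ=1 → 1.
Total orbitals: 1 + 1 = 2.

2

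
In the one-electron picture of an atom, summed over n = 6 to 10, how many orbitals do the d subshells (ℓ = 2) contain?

A d subshell (ℓ = 2) exists for every n ≥ 3, so shells n = 6, 7, 8, 9, 10 each contribute one — 5 subshells.
Since each d subshell has 2·2+1 = 5 orbitals, the total is 5 × 5 = 25.

25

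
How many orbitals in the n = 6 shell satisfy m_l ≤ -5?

For n = 6, l ranges over 0 … 5.
Per l-value: l=5 → 1.
Total orbitals: 1.

1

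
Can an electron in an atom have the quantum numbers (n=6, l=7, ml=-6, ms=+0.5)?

The orbital quantum number must satisfy 0 ≤ l ≤ n−1. With n = 6 the allowed l values are 0, 1, 2, 3, 4, 5, so l = 7 is out of range.

Invalid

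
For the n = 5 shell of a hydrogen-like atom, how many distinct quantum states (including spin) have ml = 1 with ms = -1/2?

4

Per l-value: l=1 → 1; l=2 → 1; l=3 → 1; l=4 → 1.
Orbitals: 1 + 1 + 1 + 1 = 4. With ms fixed to a single value there is one state per orbital, giving 4 states.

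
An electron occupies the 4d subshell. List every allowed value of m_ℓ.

The 4d subshell has ℓ = 2, and m_ℓ takes every integer from −ℓ to +ℓ. With ℓ = 2 that gives the 5 values -2, -1, 0, 1, 2.

-2, -1, 0, 1, 2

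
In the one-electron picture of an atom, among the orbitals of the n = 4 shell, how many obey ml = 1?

Go through l = 0, …, 3 (the values permitted for n = 4).
Per l-value: l=1 → 1; l=2 → 1; l=3 → 1.
Total orbitals: 1 + 1 + 1 = 3.

3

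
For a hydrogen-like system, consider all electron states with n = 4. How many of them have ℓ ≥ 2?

Contributions: ℓ=2 → 5; ℓ=3 → 7.
Orbitals: 5 + 7 = 12. Each orbital carries two spin states, so 12 × 2 = 24 states.

24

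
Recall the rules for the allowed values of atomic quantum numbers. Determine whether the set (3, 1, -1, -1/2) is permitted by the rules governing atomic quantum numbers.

Allowed

n = 3 is a positive integer. l = 1 satisfies 0 ≤ l ≤ n−1 = 2. m_l = -1 lies in the range −l … +l (here −1 … 1). m_s = -1/2 is one of ±1/2.
All four constraints are satisfied.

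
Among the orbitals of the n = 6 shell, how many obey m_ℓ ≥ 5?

Per ℓ-value: ℓ=5 → 1.
Total orbitals: 1.

1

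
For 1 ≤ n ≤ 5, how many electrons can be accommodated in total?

Total orbitals = 1² + 2² + 3² + 4² + 5² = 55. Doubling for spin gives 110 electrons.

110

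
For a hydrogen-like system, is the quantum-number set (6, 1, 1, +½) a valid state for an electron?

Yes

n = 6 is a positive integer. l = 1 satisfies 0 ≤ l ≤ n−1 = 5. m_l = 1 lies in the range −l … +l (here −1 … 1). m_s = +1/2 is one of ±1/2.
All four constraints are satisfied.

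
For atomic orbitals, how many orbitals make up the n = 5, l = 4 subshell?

A subshell has 2l+1 orbitals; with l = 4, that's 9.

9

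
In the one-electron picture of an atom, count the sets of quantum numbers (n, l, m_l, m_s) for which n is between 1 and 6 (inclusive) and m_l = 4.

For each n in the range, tally the orbitals obeying m_l = 4:
n=5 → 1; n=6 → 2.
Orbitals: 1 + 2 = 3. Including both spin states (m_s = ±1/2) gives 2 × 3 = 6 states.

6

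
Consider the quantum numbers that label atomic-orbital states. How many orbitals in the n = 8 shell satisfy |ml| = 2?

12

For n = 8, l ranges over 0 … 7.
Per l-value: l=2 → 2; l=3 → 2; l=4 → 2; l=5 → 2; l=6 → 2; l=7 → 2.
Total orbitals: 2 + 2 + 2 + 2 + 2 + 2 = 12.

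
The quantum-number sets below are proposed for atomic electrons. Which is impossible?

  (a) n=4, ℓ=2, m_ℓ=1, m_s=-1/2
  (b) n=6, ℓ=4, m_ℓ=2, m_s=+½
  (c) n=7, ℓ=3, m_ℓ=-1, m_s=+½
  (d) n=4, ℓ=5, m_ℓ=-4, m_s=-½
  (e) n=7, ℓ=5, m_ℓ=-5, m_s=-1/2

(d)

(d) has ℓ = 5 ≥ n = 4, violating 0 ≤ ℓ ≤ n−1.
The remaining sets (a), (b), (c), (e) satisfy all four rules.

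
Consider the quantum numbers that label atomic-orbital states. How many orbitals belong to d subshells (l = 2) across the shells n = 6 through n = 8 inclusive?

A d subshell (l = 2) exists for every n ≥ 3, so shells n = 6, 7, 8 each contribute one — 3 subshells.
Since each d subshell has 2·2+1 = 5 orbitals, the total is 3 × 5 = 15.

15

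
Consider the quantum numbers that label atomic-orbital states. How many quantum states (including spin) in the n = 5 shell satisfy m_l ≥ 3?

The n = 5 shell has l = 0 through 4; check each.
Contributions: l=3 → 1; l=4 → 2.
Orbitals: 1 + 2 = 3. Each orbital carries two spin states, so 3 × 2 = 6 states.

6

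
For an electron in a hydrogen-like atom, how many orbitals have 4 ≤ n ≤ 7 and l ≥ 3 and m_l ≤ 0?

Treat each shell separately and count matching orbitals:
n=4 → 4; n=5 → 9; n=6 → 15; n=7 → 22.
Total orbitals: 4 + 9 + 15 + 22 = 50.

50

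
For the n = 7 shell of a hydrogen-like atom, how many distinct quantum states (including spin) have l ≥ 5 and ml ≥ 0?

Go through l = 0, …, 6 (the values permitted for n = 7).
Orbitals with l ≥ 5 and ml ≥ 0, by l: l=5 → 6; l=6 → 7.
Orbitals: 6 + 7 = 13. Each orbital carries two spin states, so 13 × 2 = 26 states.

26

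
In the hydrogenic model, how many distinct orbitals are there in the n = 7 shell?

49

The n = 7 shell contains n² = 7² = 49 orbitals.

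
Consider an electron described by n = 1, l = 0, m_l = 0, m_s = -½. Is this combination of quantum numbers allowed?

n = 1 is a positive integer. l = 0 satisfies 0 ≤ l ≤ n−1 = 0. m_l = 0 lies in the range −l … +l (here 0). m_s = -1/2 is one of ±1/2.
All four constraints are satisfied.

Yes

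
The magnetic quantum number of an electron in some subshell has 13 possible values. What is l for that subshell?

l = 6

ml ranges over 2l+1 integers, so 2l+1 = 13 ⇒ l = 6.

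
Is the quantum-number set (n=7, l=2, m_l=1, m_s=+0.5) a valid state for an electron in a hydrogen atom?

Allowed

n = 7 is a positive integer. l = 2 satisfies 0 ≤ l ≤ n−1 = 6. m_l = 1 lies in the range −l … +l (here −2 … 2). m_s = +1/2 is one of ±1/2.
All four constraints are satisfied.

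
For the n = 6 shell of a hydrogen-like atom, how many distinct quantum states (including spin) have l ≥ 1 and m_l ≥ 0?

40

Orbitals with l ≥ 1 and m_l ≥ 0, by l: l=1 → 2; l=2 → 3; l=3 → 4; l=4 → 5; l=5 → 6.
Orbitals: 2 + 3 + 4 + 5 + 6 = 20. Each orbital carries two spin states, so 20 × 2 = 40 states.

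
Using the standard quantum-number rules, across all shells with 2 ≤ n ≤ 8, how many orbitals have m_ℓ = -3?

Per-shell orbital counts meeting the constraint:
n=4 → 1; n=5 → 2; n=6 → 3; n=7 → 4; n=8 → 5.
Total orbitals: 1 + 2 + 3 + 4 + 5 = 15.

15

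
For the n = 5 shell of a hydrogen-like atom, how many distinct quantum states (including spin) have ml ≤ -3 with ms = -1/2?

3

Go through l = 0, …, 4 (the values permitted for n = 5).
Orbitals with ml ≤ -3, by l: l=3 → 1; l=4 → 2.
Orbitals: 1 + 2 = 3. With ms fixed to a single value there is one state per orbital, giving 3 states.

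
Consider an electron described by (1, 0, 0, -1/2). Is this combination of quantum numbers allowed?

Yes

n = 1 is a positive integer. l = 0 satisfies 0 ≤ l ≤ n−1 = 0. m_l = 0 lies in the range −l … +l (here 0). m_s = -1/2 is one of ±1/2.
All four constraints are satisfied.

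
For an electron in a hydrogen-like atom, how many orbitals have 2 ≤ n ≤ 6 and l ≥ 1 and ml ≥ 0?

50

Per-shell orbital counts meeting the constraint:
n=2 → 2; n=3 → 5; n=4 → 9; n=5 → 14; n=6 → 20.
Total orbitals: 2 + 5 + 9 + 14 + 20 = 50.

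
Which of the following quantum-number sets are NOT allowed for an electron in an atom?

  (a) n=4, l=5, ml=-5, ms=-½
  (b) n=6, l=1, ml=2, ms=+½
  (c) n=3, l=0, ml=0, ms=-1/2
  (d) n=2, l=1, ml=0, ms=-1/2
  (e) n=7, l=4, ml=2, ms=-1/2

(a) has l = 5 ≥ n = 4, violating 0 ≤ l ≤ n−1.
(b) has |ml| = 2 > l = 1, violating −l ≤ ml ≤ l.
The remaining sets (c), (d), (e) satisfy all four rules.

(a) and (b)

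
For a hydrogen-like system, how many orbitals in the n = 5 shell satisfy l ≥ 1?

The n = 5 shell has l = 0 through 4; check each.
The (l, ml) pairs meeting l ≥ 1 give: l=1 → 3; l=2 → 5; l=3 → 7; l=4 → 9.
Total orbitals: 3 + 5 + 7 + 9 = 24.

24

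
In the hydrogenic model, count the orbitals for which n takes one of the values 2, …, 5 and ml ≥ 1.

20

Per-shell orbital counts meeting the constraint:
n=2 → 1; n=3 → 3; n=4 → 6; n=5 → 10.
Total orbitals: 1 + 3 + 6 + 10 = 20.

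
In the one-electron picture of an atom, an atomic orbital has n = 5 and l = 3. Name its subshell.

l = 3 corresponds to the letter 'f', so the subshell is 5f.

5f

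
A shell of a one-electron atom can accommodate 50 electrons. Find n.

n = 5

2n² = 50 ⇒ n² = 25 ⇒ n = 5.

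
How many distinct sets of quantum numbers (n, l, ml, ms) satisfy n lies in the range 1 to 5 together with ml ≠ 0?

Count contributing orbitals for each principal shell:
n=2 → 2; n=3 → 6; n=4 → 12; n=5 → 20.
Orbitals: 2 + 6 + 12 + 20 = 40. Including both spin states (ms = ±1/2) gives 2 × 40 = 80 states.

80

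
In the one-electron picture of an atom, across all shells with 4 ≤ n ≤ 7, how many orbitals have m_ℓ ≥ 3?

20

Work shell by shell — for each n, count the (ℓ, m_ℓ) pairs that satisfy m_ℓ ≥ 3:
n=4 → 1; n=5 → 3; n=6 → 6; n=7 → 10.
Total orbitals: 1 + 3 + 6 + 10 = 20.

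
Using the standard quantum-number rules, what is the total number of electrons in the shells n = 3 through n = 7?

Shell n has n² orbitals: 3²=9 + 4²=16 + 5²=25 + 6²=36 + 7²=49 = 135 orbitals.
Two spin states per orbital: 2 × 135 = 270 electrons.

270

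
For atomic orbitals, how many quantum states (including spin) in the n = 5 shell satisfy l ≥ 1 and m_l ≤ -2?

For n = 5, l ranges over 0 … 4.
Per l-value: l=2 → 1; l=3 → 2; l=4 → 3.
Orbitals: 1 + 2 + 3 = 6. Each orbital carries two spin states, so 6 × 2 = 12 states.

12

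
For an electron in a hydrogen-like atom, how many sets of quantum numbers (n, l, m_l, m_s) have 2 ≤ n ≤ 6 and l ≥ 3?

100

Per-shell orbital counts meeting the constraint:
n=4 → 7; n=5 → 16; n=6 → 27.
Orbitals: 7 + 16 + 27 = 50. Including both spin states (m_s = ±1/2) gives 2 × 50 = 100 states.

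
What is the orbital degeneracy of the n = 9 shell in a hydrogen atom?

81

The n = 9 shell contains n² = 9² = 81 orbitals.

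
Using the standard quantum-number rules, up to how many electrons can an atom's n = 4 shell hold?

32

A shell holds 2n² electrons: 2 × 4² = 2 × 16 = 32.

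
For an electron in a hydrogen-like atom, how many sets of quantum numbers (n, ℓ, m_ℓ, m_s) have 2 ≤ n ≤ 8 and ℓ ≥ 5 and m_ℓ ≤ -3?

44

For each n in the range, tally the orbitals obeying ℓ ≥ 5 and m_ℓ ≤ -3:
n=6 → 3; n=7 → 7; n=8 → 12.
Orbitals: 3 + 7 + 12 = 22. Including both spin states (m_s = ±1/2) gives 2 × 22 = 44 states.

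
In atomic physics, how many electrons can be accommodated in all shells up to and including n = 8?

Total orbitals = 1² + 2² + 3² + 4² + 5² + 6² + 7² + 8² = 204. Doubling for spin gives 408 electrons.

408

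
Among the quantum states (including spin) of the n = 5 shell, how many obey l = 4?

18

Go through l = 0, …, 4 (the values permitted for n = 5).
Per l-value: l=4 → 9.
Orbitals: 9. Each orbital carries two spin states, so 9 × 2 = 18 states.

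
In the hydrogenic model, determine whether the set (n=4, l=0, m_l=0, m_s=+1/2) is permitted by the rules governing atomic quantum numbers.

Valid

n = 4 is a positive integer. l = 0 satisfies 0 ≤ l ≤ n−1 = 3. m_l = 0 lies in the range −l … +l (here 0). m_s = +1/2 is one of ±1/2.
All four constraints are satisfied.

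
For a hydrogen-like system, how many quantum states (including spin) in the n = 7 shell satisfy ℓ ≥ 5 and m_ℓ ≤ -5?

6

The n = 7 shell has ℓ = 0 through 6; check each.
The (ℓ, m_ℓ) pairs meeting ℓ ≥ 5 and m_ℓ ≤ -5 give: ℓ=5 → 1; ℓ=6 → 2.
Orbitals: 1 + 2 = 3. Each orbital carries two spin states, so 3 × 2 = 6 states.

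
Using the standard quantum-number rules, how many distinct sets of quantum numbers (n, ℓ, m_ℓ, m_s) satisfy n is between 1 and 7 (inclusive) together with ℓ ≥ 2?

230

Count contributing orbitals for each principal shell:
n=3 → 5; n=4 → 12; n=5 → 21; n=6 → 32; n=7 → 45.
Orbitals: 5 + 12 + 21 + 32 + 45 = 115. Including both spin states (m_s = ±1/2) gives 2 × 115 = 230 states.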